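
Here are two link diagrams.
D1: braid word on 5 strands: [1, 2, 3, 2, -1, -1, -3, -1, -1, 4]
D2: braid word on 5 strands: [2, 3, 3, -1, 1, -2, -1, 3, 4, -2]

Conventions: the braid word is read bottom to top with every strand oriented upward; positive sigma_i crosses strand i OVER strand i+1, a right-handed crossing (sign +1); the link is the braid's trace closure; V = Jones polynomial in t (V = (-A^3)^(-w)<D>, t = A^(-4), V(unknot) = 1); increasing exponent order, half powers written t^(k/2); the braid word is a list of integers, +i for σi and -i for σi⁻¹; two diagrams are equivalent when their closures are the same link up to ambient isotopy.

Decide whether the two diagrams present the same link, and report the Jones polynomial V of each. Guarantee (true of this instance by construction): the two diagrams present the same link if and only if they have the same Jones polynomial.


same link: no
V(D1) = -t^-4 + t^-3 + t^-1  [10 crossings, <D> = A^4 + A^12 - A^16, w = 0]
D2 (bracket -A^-10 + A^-6 + A^2; 10 crossings at w = +2): V = t + t^3 - t^4
note: V(t) takes 2 values over 2 diagrams, fixing the grouping


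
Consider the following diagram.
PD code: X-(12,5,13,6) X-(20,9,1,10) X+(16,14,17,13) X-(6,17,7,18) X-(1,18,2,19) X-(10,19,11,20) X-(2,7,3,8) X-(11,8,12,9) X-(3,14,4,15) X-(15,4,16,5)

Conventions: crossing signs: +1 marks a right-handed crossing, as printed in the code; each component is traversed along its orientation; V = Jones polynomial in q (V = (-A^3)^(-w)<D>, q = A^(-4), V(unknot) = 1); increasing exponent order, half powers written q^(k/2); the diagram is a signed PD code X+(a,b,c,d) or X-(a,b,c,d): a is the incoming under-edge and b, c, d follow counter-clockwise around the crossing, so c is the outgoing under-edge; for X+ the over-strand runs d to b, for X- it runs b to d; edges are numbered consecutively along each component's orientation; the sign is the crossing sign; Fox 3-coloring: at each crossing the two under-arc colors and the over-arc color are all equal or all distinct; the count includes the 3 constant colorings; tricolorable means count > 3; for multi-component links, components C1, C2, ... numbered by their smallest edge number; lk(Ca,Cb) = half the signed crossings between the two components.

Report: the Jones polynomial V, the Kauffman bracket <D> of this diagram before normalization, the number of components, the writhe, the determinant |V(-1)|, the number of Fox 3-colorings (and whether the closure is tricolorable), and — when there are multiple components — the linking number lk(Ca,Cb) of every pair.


Jones polynomial: V(q) = -q^-9 + q^-8 - 2q^-7 + 3q^-6 - 2q^-5 + 2q^-4 - q^-3 + q^-2
<D> = A^-16 - A^-12 + 2A^-8 - 2A^-4 + 3 - 2A^4 + A^8 - A^12; writhe -8
components 1, writhe -8 (10 crossings)
3-colorings: 3 of 3^10, det 13 — not tricolorable
note: |V(-1)| = 13: so not tricolorable, since 3 does not divide 13


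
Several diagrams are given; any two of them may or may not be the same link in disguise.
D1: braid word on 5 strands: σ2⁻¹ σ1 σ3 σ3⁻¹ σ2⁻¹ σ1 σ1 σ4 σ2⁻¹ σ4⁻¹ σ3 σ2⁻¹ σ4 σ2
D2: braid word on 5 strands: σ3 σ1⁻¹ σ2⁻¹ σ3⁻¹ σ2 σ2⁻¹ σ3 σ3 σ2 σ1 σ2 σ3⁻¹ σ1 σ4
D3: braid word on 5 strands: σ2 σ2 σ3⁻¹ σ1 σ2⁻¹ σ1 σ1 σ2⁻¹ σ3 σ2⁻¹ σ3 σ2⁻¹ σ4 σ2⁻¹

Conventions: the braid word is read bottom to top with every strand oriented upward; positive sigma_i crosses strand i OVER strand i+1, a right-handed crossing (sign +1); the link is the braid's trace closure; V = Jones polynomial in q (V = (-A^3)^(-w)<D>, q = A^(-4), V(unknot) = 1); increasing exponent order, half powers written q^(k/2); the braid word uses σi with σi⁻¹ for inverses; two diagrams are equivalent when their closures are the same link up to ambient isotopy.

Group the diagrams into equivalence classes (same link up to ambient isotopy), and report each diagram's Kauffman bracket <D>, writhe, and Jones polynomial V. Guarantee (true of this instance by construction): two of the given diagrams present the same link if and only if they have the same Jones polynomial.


classes: {D1, D3} | {D2}
V(D1) = -q^-3 + 2q^-2 - 2q^-1 + 3 - 2q + 2q^2 - q^3  [14 crossings, <D> = -A^-6 + 2A^-2 - 2A^2 + 3A^6 - 2A^10 + 2A^14 - A^18, w = +2]
V(D2) = 1  (w +4, c 14, <D> = A^12)
V(D3) = -q^-3 + 2q^-2 - 2q^-1 + 3 - 2q + 2q^2 - q^3  [14 crossings, <D> = -A^-6 + 2A^-2 - 2A^2 + 3A^6 - 2A^10 + 2A^14 - A^18, w = +2]
note: 2 classes among 3 diagrams; unequal V(q) rules out equality


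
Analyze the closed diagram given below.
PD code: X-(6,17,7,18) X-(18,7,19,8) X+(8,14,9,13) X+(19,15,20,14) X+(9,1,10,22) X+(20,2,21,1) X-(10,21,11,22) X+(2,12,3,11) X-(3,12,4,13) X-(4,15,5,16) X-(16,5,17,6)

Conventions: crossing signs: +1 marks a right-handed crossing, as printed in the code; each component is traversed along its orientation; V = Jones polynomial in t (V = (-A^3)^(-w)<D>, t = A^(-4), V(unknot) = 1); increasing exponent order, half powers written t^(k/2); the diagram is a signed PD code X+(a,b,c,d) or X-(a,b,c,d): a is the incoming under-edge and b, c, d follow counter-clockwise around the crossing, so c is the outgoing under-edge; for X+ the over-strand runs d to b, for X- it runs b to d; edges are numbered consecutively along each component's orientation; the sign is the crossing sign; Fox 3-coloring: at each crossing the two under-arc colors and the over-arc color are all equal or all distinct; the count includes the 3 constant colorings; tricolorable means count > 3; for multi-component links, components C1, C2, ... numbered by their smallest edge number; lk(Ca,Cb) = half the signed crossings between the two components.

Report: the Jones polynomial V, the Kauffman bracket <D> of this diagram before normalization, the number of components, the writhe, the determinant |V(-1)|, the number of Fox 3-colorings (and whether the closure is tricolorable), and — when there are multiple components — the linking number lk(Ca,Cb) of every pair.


V = -t^-4 + t^-3 + t^-1
<D> = -A - A^9 + A^13 (w = -1)
1 component over 11 crossings, w = -1
9 Fox colorings among 3^11, |V(-1)| = 3: tricolorable
why: w = -1 (over 11 crossings) is diagram-only; (-A^3)^(1) removes it from V


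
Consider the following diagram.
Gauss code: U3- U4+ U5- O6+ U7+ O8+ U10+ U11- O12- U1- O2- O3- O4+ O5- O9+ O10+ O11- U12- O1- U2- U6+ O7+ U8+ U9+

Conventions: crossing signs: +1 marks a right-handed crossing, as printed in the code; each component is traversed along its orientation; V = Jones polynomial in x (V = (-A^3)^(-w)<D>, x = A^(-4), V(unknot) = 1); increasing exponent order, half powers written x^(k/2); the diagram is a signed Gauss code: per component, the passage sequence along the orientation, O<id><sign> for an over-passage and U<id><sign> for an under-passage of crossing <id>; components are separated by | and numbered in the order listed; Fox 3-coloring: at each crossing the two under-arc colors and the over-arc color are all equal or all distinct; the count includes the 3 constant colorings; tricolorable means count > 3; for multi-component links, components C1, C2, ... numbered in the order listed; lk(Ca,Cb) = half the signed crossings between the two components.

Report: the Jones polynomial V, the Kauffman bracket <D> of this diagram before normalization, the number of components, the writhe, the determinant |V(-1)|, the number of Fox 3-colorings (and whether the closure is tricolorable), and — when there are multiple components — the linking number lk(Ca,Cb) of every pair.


V(x) = -x^-3 + x^-2 - x^-1 + 3 - x + x^2 - x^3
bracket: -A^-12 + A^-8 - A^-4 + 3 - A^4 + A^8 - A^12, w = 0
1 component, writhe 0, over 12 crossings
det 9, colorings 27 of 3^12 — tricolorable
observation: V is palindromic (span 6, det 9): x -> 1/x fixes it; necessary, not sufficient, for amphichirality


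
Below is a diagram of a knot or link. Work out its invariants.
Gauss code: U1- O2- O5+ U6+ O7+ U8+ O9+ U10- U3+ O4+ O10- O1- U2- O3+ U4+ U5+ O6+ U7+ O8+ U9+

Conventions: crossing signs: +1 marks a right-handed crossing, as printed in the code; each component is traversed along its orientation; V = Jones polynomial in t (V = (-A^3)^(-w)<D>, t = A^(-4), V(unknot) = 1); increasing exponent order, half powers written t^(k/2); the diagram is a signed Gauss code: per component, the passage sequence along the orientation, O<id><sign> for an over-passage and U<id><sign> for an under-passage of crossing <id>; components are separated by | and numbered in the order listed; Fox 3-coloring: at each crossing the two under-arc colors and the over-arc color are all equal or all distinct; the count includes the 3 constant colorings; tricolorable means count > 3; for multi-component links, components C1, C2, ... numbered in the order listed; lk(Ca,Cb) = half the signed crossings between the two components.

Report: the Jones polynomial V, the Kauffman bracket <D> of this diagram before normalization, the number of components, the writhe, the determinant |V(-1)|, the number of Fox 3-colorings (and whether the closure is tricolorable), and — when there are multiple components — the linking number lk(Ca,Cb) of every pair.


V = 1 - t + 2t^2 - 2t^3 + 3t^4 - 3t^5 + 2t^6 - 2t^7 + t^8
<D> = A^-20 - 2A^-16 + 2A^-12 - 3A^-8 + 3A^-4 - 2 + 2A^4 - A^8 + A^12 (w = +4)
1 component over 10 crossings, w = +4
3 Fox colorings among 3^10, |V(-1)| = 17: not tricolorable
why: the span of V is 8, forcing >= 8 crossings in any diagram


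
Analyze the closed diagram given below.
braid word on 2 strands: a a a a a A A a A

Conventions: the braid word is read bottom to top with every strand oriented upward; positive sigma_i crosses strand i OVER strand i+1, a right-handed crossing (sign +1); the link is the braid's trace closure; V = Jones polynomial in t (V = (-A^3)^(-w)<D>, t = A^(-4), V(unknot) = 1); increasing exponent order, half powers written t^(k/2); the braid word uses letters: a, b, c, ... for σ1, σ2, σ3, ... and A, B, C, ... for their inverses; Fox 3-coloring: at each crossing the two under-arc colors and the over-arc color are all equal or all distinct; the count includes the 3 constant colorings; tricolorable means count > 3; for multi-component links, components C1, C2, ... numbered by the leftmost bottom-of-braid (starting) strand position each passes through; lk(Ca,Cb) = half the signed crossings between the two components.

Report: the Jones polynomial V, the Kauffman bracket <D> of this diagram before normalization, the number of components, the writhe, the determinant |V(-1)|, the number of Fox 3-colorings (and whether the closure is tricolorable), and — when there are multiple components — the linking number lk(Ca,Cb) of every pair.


V = t + t^3 - t^4
<D> = A^-7 - A^-3 - A^5 (w = +3)
1 component over 9 crossings, w = +3
9 Fox colorings among 3^9, |V(-1)| = 3: tricolorable
why: |V(-1)| = 3: so tricolorable, since 3 divides 3


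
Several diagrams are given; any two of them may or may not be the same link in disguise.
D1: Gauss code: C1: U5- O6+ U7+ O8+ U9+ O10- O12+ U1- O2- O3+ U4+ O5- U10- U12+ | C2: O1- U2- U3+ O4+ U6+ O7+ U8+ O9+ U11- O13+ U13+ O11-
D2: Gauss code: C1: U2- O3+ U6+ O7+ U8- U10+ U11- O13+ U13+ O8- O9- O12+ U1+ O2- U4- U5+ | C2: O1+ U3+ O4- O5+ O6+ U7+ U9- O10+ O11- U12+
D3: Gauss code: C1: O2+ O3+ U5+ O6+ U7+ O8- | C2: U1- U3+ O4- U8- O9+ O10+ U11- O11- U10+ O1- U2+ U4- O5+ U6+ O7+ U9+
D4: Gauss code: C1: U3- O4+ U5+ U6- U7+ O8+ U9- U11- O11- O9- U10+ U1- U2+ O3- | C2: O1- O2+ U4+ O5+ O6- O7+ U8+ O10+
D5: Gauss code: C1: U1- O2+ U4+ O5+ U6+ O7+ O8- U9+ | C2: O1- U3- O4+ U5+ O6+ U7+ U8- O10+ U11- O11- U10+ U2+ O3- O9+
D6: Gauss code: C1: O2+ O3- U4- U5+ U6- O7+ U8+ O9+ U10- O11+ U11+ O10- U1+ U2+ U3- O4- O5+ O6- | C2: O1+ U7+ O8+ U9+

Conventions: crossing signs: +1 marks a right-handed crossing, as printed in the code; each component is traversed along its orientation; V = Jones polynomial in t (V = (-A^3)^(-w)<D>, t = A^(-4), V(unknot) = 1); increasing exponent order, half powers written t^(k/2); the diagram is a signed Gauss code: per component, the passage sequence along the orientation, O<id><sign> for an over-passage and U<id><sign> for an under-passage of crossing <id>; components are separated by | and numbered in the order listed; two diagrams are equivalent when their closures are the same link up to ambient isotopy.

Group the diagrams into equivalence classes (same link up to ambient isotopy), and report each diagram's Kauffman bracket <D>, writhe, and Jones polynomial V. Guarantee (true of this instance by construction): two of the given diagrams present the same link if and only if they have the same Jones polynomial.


classes: {D1, D2, D3, D4, D5, D6}
V(D1) = -t^(3/2) - t^(7/2) + t^(9/2) - t^(11/2)  [13 crossings, <D> = A^-13 - A^-9 + A^-5 + A^3, w = +3]
V(D2) = -t^(3/2) - t^(7/2) + t^(9/2) - t^(11/2)  (w +3, c 13, <D> = A^-13 - A^-9 + A^-5 + A^3)
D3 (bracket A^-13 - A^-9 + A^-5 + A^3; 11 crossings at w = +3): V = -t^(3/2) - t^(7/2) + t^(9/2) - t^(11/2)
V(D4) = -t^(3/2) - t^(7/2) + t^(9/2) - t^(11/2)  [11 crossings, <D> = A^-19 - A^-15 + A^-11 + A^-3, w = +1]
D5 (bracket A^-13 - A^-9 + A^-5 + A^3; 11 crossings at w = +3): V = -t^(3/2) - t^(7/2) + t^(9/2) - t^(11/2)
V(D6) = -t^(3/2) - t^(7/2) + t^(9/2) - t^(11/2)  [11 crossings, <D> = A^-13 - A^-9 + A^-5 + A^3, w = +3]
note: one V(t) for all 6 diagrams — one class (guaranteed)


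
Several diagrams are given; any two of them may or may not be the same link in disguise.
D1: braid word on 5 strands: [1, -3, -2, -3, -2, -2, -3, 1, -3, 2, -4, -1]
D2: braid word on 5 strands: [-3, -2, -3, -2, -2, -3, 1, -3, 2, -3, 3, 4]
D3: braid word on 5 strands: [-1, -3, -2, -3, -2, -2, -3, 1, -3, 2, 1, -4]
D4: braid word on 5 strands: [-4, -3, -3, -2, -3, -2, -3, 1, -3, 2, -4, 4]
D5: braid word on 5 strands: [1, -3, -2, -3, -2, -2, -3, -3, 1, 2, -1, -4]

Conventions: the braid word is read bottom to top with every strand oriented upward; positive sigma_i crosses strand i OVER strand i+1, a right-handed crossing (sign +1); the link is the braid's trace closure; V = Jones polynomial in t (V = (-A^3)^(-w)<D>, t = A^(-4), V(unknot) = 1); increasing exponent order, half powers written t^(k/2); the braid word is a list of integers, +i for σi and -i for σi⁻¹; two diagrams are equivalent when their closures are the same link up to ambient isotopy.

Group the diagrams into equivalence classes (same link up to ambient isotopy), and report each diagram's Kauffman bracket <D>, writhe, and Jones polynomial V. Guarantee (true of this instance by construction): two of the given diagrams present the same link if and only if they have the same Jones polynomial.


classes: {D1, D2, D3, D4, D5}
V(D1) = t^-8 - 2t^-7 + t^-6 - 2t^-5 + 2t^-4 + t^-2  [12 crossings, <D> = A^-10 + 2A^-2 - 2A^2 + A^6 - 2A^10 + A^14, w = -6]
V(D2) = t^-8 - 2t^-7 + t^-6 - 2t^-5 + 2t^-4 + t^-2  [12 crossings, <D> = A^-4 + 2A^4 - 2A^8 + A^12 - 2A^16 + A^20, w = -4]
V(D3) = t^-8 - 2t^-7 + t^-6 - 2t^-5 + 2t^-4 + t^-2  (w -6, c 12, <D> = A^-10 + 2A^-2 - 2A^2 + A^6 - 2A^10 + A^14)
V(D4) = t^-8 - 2t^-7 + t^-6 - 2t^-5 + 2t^-4 + t^-2  (w -6, c 12, <D> = A^-10 + 2A^-2 - 2A^2 + A^6 - 2A^10 + A^14)
V(D5) = t^-8 - 2t^-7 + t^-6 - 2t^-5 + 2t^-4 + t^-2  [12 crossings, <D> = A^-10 + 2A^-2 - 2A^2 + A^6 - 2A^10 + A^14, w = -6]
insight: all 5 diagrams share one V(t), hence one class


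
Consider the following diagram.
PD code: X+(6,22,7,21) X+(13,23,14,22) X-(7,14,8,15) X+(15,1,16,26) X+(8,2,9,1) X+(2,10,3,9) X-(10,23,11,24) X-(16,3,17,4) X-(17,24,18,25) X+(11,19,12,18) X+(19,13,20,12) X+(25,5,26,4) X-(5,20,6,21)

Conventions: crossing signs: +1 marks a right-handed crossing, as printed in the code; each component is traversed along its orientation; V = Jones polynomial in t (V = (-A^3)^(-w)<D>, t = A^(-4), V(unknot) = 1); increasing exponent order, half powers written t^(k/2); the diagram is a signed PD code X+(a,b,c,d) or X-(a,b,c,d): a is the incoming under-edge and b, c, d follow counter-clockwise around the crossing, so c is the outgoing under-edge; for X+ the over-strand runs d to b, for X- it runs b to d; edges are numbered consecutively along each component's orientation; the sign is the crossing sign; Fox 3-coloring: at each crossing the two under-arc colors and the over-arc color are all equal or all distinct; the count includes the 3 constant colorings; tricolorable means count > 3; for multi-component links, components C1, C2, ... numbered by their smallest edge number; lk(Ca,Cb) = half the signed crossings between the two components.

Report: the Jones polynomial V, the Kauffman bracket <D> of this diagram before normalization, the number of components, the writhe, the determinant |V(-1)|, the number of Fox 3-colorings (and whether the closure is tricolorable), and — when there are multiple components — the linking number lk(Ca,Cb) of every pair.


V(t) = 2t - 2t^2 + 3t^3 - 3t^4 + 2t^5 - 2t^6 + t^7
bracket: -A^-19 + 2A^-15 - 2A^-11 + 3A^-7 - 3A^-3 + 2A - 2A^5, w = +3
1 component, writhe +3, over 13 crossings
det 15, colorings 9 of 3^13 — tricolorable
observation: the span of V is 6, forcing >= 6 crossings in any diagram


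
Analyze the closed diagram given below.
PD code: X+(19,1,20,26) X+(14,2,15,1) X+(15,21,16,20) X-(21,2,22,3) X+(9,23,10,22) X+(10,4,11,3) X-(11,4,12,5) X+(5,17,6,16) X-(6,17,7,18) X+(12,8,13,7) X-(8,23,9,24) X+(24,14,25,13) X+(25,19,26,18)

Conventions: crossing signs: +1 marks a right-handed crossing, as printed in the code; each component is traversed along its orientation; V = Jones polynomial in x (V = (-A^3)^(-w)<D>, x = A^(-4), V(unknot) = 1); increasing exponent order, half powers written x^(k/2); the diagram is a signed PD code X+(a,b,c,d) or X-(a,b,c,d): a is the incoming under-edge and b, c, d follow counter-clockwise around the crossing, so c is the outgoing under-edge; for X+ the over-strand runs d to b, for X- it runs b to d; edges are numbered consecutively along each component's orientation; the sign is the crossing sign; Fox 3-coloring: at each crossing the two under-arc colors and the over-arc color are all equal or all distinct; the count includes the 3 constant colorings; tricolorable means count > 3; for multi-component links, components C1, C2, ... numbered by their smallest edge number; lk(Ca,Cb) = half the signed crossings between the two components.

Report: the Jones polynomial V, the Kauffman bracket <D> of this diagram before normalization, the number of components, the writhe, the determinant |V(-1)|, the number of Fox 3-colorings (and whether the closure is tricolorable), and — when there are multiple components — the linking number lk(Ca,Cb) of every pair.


V(x) = x + x^3 - x^4
bracket: A^-1 - A^3 - A^11, w = +5
1 component, writhe +5, over 13 crossings
det 3, colorings 9 of 3^13 — tricolorable
observation: |V(-1)| = 3: so tricolorable, since 3 divides 3


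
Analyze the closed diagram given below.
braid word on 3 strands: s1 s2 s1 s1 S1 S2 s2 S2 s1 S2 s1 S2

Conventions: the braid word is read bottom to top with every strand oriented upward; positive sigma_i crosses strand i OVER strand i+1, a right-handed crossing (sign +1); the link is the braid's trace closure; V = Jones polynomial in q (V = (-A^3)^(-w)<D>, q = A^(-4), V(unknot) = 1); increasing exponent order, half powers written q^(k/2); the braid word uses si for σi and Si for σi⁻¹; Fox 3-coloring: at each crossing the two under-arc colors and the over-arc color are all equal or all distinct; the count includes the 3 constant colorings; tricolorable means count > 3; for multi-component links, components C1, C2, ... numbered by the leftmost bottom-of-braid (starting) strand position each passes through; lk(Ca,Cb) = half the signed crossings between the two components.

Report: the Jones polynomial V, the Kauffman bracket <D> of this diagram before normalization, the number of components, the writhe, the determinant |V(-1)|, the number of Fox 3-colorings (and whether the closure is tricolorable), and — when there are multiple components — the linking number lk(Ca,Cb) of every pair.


Jones polynomial: V(q) = q + q^3 - q^4
<D> = -A^-10 + A^-6 + A^2; writhe +2
components 1, writhe +2 (12 crossings)
3-colorings: 9 of 3^12, det 3 — tricolorable
note: det 3 = |V(-1)|; divisible by 3, so tricolorable


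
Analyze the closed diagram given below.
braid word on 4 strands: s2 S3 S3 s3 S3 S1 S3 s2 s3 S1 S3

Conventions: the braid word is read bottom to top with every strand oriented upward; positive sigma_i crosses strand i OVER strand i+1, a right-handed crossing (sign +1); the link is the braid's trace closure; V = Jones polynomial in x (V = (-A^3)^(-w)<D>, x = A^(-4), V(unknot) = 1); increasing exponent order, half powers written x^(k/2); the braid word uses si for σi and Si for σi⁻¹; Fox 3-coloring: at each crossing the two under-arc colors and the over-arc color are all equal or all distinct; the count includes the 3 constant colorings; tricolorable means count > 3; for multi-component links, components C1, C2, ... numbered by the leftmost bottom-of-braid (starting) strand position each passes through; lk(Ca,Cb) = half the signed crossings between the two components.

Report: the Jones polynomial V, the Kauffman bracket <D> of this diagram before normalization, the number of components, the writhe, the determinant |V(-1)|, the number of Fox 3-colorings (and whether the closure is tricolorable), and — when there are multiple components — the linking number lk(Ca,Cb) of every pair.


Jones polynomial: V(x) = -x^-6 + 2x^-5 - 2x^-4 + 3x^-3 - 3x^-2 + 2x^-1 - 1 + x
<D> = -A^-13 + A^-9 - 2A^-5 + 3A^-1 - 3A^3 + 2A^7 - 2A^11 + A^15; writhe -3
components 1, writhe -3 (11 crossings)
3-colorings: 9 of 3^11, det 15 — tricolorable
note: |V(-1)| = 15: so tricolorable, since 3 divides 15


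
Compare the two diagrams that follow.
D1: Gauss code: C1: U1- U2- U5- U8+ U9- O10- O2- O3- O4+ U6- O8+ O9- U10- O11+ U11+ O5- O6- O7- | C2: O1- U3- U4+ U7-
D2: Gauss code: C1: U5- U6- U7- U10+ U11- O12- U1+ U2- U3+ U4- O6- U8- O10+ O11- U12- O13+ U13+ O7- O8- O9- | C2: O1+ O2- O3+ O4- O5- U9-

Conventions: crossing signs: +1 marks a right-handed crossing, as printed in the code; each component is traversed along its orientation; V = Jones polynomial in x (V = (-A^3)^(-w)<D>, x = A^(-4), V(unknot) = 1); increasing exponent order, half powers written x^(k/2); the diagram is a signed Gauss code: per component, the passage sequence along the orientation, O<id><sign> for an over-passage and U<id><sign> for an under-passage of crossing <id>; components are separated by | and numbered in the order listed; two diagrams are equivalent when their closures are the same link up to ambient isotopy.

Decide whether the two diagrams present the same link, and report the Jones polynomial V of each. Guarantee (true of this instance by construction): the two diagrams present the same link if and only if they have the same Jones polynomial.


equivalent: yes
D1 (bracket A^-9 + 2A^-1 - A^3 + A^7 - A^11; 11 crossings at w = -5): V = x^(-13/2) - x^(-11/2) + x^(-9/2) - 2x^(-7/2) - x^(-3/2)
V(D2) = x^(-13/2) - x^(-11/2) + x^(-9/2) - 2x^(-7/2) - x^(-3/2)  [13 crossings, <D> = A^-9 + 2A^-1 - A^3 + A^7 - A^11, w = -5]
observation: Reidemeister moves carry D1 (11 crossings) to D2 (13)


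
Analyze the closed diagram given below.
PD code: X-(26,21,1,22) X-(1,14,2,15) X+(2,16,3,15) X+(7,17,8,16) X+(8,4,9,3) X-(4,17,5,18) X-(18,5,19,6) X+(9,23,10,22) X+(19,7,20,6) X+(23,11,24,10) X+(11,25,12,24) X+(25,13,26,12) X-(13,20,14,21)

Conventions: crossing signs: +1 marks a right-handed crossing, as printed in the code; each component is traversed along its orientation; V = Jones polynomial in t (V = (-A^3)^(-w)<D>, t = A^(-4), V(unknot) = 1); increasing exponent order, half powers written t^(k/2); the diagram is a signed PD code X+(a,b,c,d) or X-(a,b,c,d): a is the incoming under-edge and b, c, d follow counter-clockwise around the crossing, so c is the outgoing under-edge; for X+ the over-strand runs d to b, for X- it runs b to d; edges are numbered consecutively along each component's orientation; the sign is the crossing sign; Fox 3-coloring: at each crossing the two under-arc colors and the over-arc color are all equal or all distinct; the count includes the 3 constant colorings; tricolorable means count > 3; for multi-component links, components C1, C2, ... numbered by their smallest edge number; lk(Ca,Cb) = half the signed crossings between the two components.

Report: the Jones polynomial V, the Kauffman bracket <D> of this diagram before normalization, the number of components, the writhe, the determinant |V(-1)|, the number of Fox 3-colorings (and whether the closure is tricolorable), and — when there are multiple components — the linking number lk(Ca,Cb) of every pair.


V = t + t^3 - t^4
<D> = A^-7 - A^-3 - A^5 (w = +3)
1 component over 13 crossings, w = +3
9 Fox colorings among 3^13, |V(-1)| = 3: tricolorable
why: V spans 3 powers of t: at least 3 crossings in any diagram


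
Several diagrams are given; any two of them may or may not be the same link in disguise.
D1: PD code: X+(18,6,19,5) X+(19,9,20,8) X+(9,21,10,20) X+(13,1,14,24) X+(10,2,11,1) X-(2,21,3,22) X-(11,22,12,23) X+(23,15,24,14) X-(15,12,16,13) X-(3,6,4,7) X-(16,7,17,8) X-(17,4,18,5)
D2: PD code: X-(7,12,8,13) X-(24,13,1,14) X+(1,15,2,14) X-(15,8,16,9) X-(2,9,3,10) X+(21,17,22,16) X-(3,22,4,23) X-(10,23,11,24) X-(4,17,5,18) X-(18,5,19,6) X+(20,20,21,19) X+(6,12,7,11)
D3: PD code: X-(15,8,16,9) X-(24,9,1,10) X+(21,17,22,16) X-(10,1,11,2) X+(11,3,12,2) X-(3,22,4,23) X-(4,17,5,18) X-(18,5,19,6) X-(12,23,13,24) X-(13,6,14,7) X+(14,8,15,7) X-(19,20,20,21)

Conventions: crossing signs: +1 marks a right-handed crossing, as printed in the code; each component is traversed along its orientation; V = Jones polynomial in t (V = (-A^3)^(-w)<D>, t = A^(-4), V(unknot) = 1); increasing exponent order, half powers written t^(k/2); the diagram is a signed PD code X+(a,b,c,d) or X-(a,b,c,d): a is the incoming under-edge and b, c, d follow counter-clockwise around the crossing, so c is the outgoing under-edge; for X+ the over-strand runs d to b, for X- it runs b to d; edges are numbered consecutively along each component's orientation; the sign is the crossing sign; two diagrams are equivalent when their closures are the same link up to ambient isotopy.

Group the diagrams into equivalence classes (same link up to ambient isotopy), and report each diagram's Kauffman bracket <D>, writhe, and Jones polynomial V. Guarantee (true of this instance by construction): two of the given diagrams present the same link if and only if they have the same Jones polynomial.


equivalence classes: {D1} | {D2, D3}
D1 (bracket A^-8 - A^-4 + 1 - A^4 + A^8; 12 crossings at w = 0): V = t^-2 - t^-1 + 1 - t + t^2
V(D2) = -t^-6 + t^-5 - t^-4 + 2t^-3 - t^-2 + t^-1  (w -4, c 12, <D> = A^-8 - A^-4 + 2 - A^4 + A^8 - A^12)
D3 (bracket A^-14 - A^-10 + 2A^-6 - A^-2 + A^2 - A^6; 12 crossings at w = -6): V = -t^-6 + t^-5 - t^-4 + 2t^-3 - t^-2 + t^-1
key observation: 2 values of V(t) split the 3 diagrams


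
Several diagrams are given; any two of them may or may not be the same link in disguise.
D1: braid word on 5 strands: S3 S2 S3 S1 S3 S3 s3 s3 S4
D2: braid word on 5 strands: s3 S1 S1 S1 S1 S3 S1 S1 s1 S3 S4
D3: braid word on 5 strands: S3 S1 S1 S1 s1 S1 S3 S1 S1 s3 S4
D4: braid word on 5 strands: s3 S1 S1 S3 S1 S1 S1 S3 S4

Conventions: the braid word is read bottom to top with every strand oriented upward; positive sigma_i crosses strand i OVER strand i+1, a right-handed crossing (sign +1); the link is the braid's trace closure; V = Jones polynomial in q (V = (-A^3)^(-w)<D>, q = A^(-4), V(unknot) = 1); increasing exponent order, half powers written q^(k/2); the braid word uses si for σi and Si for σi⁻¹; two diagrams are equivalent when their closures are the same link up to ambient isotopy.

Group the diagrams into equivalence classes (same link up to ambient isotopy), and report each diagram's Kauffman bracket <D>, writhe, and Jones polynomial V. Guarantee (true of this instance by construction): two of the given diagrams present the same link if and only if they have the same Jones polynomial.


equivalence classes: {D1} | {D2, D3, D4}
D1 (bracket A^-13 + A^-5; 9 crossings at w = -5): V = -q^(-5/2) - q^(-1/2)
D2 (bracket A^-15 + A^-11 + A^-7 - A^9; 11 crossings at w = -7): V = q^(-15/2) - q^(-7/2) - q^(-5/2) - q^(-3/2)
D3 (bracket A^-15 + A^-11 + A^-7 - A^9; 11 crossings at w = -7): V = q^(-15/2) - q^(-7/2) - q^(-5/2) - q^(-3/2)
D4 (bracket A^-15 + A^-11 + A^-7 - A^9; 9 crossings at w = -7): V = q^(-15/2) - q^(-7/2) - q^(-5/2) - q^(-3/2)
observation: 2 classes among 4 diagrams; unequal V(q) rules out equality


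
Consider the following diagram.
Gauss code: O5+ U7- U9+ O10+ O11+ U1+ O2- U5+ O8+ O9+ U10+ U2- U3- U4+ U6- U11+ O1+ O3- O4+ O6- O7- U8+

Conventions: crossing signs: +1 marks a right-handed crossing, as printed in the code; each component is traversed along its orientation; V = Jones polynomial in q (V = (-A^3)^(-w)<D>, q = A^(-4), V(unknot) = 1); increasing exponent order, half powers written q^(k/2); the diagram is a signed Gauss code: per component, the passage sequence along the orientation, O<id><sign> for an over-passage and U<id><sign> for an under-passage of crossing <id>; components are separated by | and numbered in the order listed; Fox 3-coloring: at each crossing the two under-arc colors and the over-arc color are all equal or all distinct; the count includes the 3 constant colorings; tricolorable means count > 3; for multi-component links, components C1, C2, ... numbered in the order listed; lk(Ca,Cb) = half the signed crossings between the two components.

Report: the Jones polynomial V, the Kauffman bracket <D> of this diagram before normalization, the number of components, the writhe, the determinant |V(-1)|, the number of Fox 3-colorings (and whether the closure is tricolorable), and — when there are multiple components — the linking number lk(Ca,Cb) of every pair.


V = q - q^2 + 2q^3 - q^4 + q^5 - q^6
<D> = A^-15 - A^-11 + A^-7 - 2A^-3 + A - A^5 (w = +3)
1 component over 11 crossings, w = +3
3 Fox colorings among 3^11, |V(-1)| = 7: not tricolorable
why: w = +3 (over 11 crossings) is diagram-only; (-A^3)^(-3) removes it from V


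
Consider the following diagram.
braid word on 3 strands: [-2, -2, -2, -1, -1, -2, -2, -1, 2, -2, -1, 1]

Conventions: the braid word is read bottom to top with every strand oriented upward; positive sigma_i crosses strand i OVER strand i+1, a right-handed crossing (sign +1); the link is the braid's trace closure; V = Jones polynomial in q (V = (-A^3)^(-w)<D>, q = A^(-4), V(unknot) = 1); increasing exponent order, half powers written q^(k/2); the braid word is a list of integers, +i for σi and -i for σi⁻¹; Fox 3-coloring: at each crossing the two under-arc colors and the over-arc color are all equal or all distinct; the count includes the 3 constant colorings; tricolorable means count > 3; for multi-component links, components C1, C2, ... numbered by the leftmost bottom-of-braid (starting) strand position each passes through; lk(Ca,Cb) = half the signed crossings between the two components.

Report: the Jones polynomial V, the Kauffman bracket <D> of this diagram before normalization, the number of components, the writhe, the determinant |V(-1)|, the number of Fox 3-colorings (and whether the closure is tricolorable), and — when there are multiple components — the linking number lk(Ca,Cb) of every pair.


V = -q^-8 + q^-5 + q^-3
<D> = A^-12 + A^-4 - A^8 (w = -8)
1 component over 12 crossings, w = -8
9 Fox colorings among 3^12, |V(-1)| = 3: tricolorable
why: the span of V is 5, forcing >= 5 crossings in any diagram


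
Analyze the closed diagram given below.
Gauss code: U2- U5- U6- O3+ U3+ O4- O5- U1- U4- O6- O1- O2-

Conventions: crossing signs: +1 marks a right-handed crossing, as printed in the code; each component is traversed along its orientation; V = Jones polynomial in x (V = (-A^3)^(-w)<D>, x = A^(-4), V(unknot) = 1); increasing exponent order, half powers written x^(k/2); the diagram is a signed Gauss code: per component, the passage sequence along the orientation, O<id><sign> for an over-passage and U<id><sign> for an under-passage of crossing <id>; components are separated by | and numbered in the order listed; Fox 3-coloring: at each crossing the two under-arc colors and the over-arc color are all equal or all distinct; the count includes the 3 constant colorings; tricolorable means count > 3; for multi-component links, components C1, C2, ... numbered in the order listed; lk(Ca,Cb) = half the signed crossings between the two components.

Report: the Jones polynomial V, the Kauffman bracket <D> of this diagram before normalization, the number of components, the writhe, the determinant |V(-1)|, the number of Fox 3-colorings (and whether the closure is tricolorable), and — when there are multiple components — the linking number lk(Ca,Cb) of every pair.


V = -x^-4 + x^-3 + x^-1
<D> = A^-8 + 1 - A^4 (w = -4)
1 component over 6 crossings, w = -4
9 Fox colorings among 3^6, |V(-1)| = 3: tricolorable
why: V spans 3 powers of x: at least 3 crossings in any diagram


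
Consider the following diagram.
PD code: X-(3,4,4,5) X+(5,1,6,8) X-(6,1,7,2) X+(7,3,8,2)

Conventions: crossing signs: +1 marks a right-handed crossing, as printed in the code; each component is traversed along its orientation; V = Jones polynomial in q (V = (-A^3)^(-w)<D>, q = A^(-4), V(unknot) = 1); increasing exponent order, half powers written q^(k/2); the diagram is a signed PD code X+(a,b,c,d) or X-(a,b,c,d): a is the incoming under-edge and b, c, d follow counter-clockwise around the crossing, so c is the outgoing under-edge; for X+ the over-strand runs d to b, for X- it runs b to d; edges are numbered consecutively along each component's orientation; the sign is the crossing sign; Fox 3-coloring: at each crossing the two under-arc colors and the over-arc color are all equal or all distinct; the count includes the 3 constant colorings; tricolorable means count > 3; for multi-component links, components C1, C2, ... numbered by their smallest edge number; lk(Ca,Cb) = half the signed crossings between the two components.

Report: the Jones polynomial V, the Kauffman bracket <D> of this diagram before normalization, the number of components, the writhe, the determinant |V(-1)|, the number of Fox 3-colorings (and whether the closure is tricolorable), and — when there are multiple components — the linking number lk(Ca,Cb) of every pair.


Jones polynomial: V(q) = 1
<D> = 1; writhe 0
components 1, writhe 0 (4 crossings)
3-colorings: 3 of 3^4, det 1 — not tricolorable
note: w = 0 shifts under R1 moves; the (-A^3)^(0) factor cancels that in V


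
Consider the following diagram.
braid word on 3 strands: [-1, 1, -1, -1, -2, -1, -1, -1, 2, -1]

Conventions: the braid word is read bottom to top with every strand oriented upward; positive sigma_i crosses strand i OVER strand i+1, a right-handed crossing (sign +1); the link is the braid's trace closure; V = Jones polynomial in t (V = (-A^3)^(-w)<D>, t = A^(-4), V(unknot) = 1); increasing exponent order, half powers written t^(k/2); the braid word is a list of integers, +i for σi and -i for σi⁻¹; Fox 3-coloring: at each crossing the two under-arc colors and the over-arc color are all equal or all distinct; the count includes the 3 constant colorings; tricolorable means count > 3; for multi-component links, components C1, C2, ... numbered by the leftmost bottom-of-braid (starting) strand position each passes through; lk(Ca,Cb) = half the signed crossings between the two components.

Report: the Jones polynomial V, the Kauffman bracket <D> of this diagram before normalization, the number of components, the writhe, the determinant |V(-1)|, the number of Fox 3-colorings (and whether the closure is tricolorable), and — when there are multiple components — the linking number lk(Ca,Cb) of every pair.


V = t^-8 - 2t^-7 + t^-6 - 2t^-5 + 2t^-4 + t^-2
<D> = A^-10 + 2A^-2 - 2A^2 + A^6 - 2A^10 + A^14 (w = -6)
1 component over 10 crossings, w = -6
27 Fox colorings among 3^10, |V(-1)| = 9: tricolorable
why: |V(-1)| = 9: so tricolorable, since 3 divides 9


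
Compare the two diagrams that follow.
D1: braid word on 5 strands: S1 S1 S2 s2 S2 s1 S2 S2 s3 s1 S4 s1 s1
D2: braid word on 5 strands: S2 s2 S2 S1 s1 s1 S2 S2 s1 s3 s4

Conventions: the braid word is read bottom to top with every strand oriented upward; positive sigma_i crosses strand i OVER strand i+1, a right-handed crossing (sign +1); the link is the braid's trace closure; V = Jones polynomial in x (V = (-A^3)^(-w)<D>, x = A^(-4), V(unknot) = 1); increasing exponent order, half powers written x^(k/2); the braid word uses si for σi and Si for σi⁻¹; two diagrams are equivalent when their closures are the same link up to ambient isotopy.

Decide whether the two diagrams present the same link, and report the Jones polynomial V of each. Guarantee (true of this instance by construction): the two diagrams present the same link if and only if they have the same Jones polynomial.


equivalent: yes
V(D1) = x^(-7/2) - 2x^(-5/2) + x^(-3/2) - 2x^(-1/2) + x^(1/2) - x^(3/2)  (w -1, c 13, <D> = A^-9 - A^-5 + 2A^-1 - A^3 + 2A^7 - A^11)
V(D2) = x^(-7/2) - 2x^(-5/2) + x^(-3/2) - 2x^(-1/2) + x^(1/2) - x^(3/2)  (w +1, c 11, <D> = A^-3 - A + 2A^5 - A^9 + 2A^13 - A^17)
why: one V(x) for all 2 diagrams — one class (guaranteed)


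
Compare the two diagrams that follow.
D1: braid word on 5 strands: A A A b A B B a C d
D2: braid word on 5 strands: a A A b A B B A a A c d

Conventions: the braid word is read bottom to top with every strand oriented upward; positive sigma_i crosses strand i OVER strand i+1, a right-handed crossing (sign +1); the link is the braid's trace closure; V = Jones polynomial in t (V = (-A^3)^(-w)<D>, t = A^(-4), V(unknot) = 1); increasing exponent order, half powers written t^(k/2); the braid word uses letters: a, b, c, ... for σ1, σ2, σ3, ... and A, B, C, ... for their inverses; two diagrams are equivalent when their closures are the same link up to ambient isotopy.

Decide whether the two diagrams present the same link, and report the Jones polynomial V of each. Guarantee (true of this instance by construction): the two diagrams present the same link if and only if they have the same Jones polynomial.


same link: yes
V(D1) = -t^-6 + t^-5 - t^-4 + 2t^-3 - t^-2 + t^-1  [10 crossings, <D> = A^-8 - A^-4 + 2 - A^4 + A^8 - A^12, w = -4]
V(D2) = -t^-6 + t^-5 - t^-4 + 2t^-3 - t^-2 + t^-1  [12 crossings, <D> = A^-2 - A^2 + 2A^6 - A^10 + A^14 - A^18, w = -2]
insight: Markov moves rewrite D1 (10 crossings) into D2 (12)


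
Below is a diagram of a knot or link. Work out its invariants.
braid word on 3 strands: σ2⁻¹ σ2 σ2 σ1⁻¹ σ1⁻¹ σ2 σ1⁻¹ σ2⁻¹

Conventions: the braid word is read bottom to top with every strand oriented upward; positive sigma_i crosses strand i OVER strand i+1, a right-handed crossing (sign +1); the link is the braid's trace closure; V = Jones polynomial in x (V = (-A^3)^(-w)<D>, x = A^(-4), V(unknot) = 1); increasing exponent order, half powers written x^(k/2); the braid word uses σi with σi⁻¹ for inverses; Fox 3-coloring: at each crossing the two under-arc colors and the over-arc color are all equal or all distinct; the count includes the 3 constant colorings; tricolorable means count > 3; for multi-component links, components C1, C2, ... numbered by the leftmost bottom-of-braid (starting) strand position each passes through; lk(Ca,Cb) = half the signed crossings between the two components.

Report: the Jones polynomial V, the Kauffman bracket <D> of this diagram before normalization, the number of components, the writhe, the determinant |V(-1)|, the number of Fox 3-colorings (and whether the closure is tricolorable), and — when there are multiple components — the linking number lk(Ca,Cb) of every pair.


V = -x^-4 + x^-3 + x^-1
<D> = A^-2 + A^6 - A^10 (w = -2)
1 component over 8 crossings, w = -2
9 Fox colorings among 3^8, |V(-1)| = 3: tricolorable
why: w = -2 (over 8 crossings) is diagram-only; (-A^3)^(2) removes it from V


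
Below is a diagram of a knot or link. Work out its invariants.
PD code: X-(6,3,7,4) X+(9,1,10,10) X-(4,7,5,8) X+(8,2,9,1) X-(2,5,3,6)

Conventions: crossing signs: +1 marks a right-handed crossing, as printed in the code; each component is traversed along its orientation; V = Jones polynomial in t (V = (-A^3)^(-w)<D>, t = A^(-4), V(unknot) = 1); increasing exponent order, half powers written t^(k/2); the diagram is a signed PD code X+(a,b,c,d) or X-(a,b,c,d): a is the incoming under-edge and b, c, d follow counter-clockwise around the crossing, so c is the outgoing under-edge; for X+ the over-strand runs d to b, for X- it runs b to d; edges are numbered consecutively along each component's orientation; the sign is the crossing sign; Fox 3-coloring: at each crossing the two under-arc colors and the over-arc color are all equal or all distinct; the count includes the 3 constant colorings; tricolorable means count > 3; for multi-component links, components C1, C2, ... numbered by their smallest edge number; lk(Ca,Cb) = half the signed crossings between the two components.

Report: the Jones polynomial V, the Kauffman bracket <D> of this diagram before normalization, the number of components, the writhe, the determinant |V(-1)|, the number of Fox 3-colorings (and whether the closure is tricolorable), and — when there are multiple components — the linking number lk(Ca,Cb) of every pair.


V = -t^-4 + t^-3 + t^-1
<D> = -A - A^9 + A^13 (w = -1)
1 component over 5 crossings, w = -1
9 Fox colorings among 3^5, |V(-1)| = 3: tricolorable
why: V spans 3 powers of t: at least 3 crossings in any diagram
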